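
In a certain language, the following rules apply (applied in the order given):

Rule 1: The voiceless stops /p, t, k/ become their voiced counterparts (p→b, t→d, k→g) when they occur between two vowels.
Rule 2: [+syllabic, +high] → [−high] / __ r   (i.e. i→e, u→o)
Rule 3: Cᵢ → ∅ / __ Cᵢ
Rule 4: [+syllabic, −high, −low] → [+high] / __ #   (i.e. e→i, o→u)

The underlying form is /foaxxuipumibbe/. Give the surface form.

Rule 1 (intervocalic voicing): /p/ is a voiceless stop between vowels /i/ and /u/, so it voices to [b]. /foaxxuipumibbe/ → foaxxuibumibbe.
Rule 2 (pre-rhotic lowering): no segment meets the environment; /foaxxuibumibbe/ is unchanged.
Rule 3 (degemination): /xx/ is a geminate; the first /x/ deletes. /bb/ is a geminate; the first /b/ deletes. /foaxxuibumibbe/ → foaxuibumibe.
Rule 4 (final vowel raising): /e/ is a mid vowel in word-final position, so it raises to [i]. /foaxuibumibe/ → foaxuibumibi.

foaxuibumibi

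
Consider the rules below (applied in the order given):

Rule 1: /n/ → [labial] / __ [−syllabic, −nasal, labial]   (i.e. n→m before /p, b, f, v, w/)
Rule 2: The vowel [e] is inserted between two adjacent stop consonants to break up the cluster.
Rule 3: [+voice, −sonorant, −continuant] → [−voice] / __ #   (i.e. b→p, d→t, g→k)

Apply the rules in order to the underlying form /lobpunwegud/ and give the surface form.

Rule 1 (nasal place assimilation): /n/ precedes the labial consonant /w/, so it assimilates in place to [m]. /lobpunwegud/ → lobpumwegud.
Rule 2 (stop-cluster e-epenthesis): /b/ and /p/ form a stop–stop cluster, so [e] is inserted between them. /lobpumwegud/ → lobepumwegud.
Rule 3 (final devoicing): /d/ is a voiced stop in word-final position, so it devoices to [t]. /lobepumwegud/ → lobepumwegut.

lobepumwegut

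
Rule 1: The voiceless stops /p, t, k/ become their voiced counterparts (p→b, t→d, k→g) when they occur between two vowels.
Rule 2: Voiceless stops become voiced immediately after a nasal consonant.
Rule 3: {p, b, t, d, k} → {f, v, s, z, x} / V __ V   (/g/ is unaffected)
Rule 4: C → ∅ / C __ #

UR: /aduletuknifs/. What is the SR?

azulezuknif

Rule 1 (intervocalic voicing): /t/ is a voiceless stop between vowels /e/ and /u/, so it voices to [d]. /aduletuknifs/ → aduleduknifs.
Rule 2 (post-nasal voicing): no segment meets the environment; /aduleduknifs/ is unchanged.
Rule 3 (intervocalic spirantization): /d/ is a stop between vowels /a/ and /u/, so it spirantizes to the fricative [z]. /d/ is a stop between vowels /e/ and /u/, so it spirantizes to the fricative [z]. /aduleduknifs/ → azulezuknifs.
Rule 4 (final cluster simplification): /s/ is the second consonant of a word-final cluster /fs/, so it deletes. /azulezuknifs/ → azulezuknif.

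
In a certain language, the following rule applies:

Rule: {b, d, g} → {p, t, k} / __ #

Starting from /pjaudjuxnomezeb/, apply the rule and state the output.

pjaudjuxnomezep

Scanning /pjaudjuxnomezeb/: /d/ at position 5 is not in the conditioning environment; /b/ is a voiced stop in word-final position, so it devoices to [p].
Result: [pjaudjuxnomezep].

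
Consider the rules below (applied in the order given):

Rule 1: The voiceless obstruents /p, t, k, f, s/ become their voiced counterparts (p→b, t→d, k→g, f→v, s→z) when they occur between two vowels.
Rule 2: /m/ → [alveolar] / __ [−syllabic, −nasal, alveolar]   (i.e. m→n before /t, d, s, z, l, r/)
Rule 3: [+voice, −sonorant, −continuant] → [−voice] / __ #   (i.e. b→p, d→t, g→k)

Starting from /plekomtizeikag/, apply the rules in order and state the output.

plegontizeigak

Rule 1 (intervocalic voicing): /k/ is a voiceless obstruent between vowels /e/ and /o/, so it voices to [g]. /k/ is a voiceless obstruent between vowels /i/ and /a/, so it voices to [g]. /plekomtizeikag/ → plegomtizeigag.
Rule 2 (nasal place assimilation): /m/ precedes the alveolar consonant /t/, so it assimilates in place to [n]. /plegomtizeigag/ → plegontizeigag.
Rule 3 (final devoicing): /g/ is a voiced stop in word-final position, so it devoices to [k]. /plegontizeigag/ → plegontizeigak.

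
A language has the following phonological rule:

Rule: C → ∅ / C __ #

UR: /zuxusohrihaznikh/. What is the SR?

zuxusohrihaznik

/h/ is the second consonant of a word-final cluster /kh/, so it deletes.
Surface form: [zuxusohrihaznik].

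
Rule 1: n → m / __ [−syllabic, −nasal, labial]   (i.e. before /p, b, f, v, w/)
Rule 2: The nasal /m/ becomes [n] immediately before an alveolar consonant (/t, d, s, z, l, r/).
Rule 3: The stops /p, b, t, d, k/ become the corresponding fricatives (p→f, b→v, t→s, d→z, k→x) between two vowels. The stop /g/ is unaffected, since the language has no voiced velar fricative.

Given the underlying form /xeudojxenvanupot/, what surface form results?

Rule 1 (nasal place assimilation): /n/ precedes the labial consonant /v/, so it assimilates in place to [m]. /xeudojxenvanupot/ → xeudojxemvanupot.
Rule 2 (nasal place assimilation): no segment meets the environment; /xeudojxemvanupot/ is unchanged.
Rule 3 (intervocalic spirantization): /d/ is a stop between vowels /u/ and /o/, so it spirantizes to the fricative [z]. /p/ is a stop between vowels /u/ and /o/, so it spirantizes to the fricative [f]. /xeudojxemvanupot/ → xeuzojxemvanufot.

xeuzojxemvanufot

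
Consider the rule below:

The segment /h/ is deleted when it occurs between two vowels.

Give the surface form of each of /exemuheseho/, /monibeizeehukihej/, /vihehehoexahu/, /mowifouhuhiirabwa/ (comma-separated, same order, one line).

exemueseo, monibeizeeukiej, vieeoexau, mowifouuiirabwa

/exemuheseho/: /h/ occurs between vowels /u/ and /e/, so it deletes. /h/ occurs between vowels /e/ and /o/, so it deletes. → [exemueseo].
/monibeizeehukihej/: /h/ occurs between vowels /e/ and /u/, so it deletes. /h/ occurs between vowels /i/ and /e/, so it deletes. → [monibeizeeukiej].
/vihehehoexahu/: /h/ occurs between vowels /i/ and /e/, so it deletes. /h/ occurs between vowels /e/ and /e/, so it deletes. /h/ occurs between vowels /e/ and /o/, so it deletes. /h/ occurs between vowels /a/ and /u/, so it deletes. → [vieeoexau].
/mowifouhuhiirabwa/: /h/ occurs between vowels /u/ and /u/, so it deletes. /h/ occurs between vowels /u/ and /i/, so it deletes. → [mowifouuiirabwa].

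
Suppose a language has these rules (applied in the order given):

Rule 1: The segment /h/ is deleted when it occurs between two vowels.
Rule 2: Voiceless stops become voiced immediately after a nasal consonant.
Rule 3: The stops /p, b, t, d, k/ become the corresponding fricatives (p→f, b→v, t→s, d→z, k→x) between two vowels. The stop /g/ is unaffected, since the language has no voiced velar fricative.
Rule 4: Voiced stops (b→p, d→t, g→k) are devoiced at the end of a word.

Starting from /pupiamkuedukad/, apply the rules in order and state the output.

Rule 1 (intervocalic h-deletion): no segment meets the environment; /pupiamkuedukad/ is unchanged.
Rule 2 (post-nasal voicing): /k/ is a voiceless stop immediately after the nasal /m/, so it voices to [g]. /pupiamkuedukad/ → pupiamguedukad.
Rule 3 (intervocalic spirantization): /p/ is a stop between vowels /u/ and /i/, so it spirantizes to the fricative [f]. /d/ is a stop between vowels /e/ and /u/, so it spirantizes to the fricative [z]. /k/ is a stop between vowels /u/ and /a/, so it spirantizes to the fricative [x]. /pupiamguedukad/ → pufiamguezuxad.
Rule 4 (final devoicing): /d/ is a voiced stop in word-final position, so it devoices to [t]. /pufiamguezuxad/ → pufiamguezuxat.

pufiamguezuxat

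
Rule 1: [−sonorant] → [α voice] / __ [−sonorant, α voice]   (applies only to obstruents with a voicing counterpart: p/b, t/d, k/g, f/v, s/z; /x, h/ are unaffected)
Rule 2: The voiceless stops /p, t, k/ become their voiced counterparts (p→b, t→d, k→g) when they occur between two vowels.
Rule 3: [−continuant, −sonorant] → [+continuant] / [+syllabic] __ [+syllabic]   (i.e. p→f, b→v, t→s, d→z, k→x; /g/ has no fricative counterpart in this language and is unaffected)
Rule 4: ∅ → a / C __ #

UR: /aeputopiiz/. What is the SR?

aevuzoviiza

Rule 1 (regressive voicing assimilation): no segment meets the environment; /aeputopiiz/ is unchanged.
Rule 2 (intervocalic voicing): /p/ is a voiceless stop between vowels /e/ and /u/, so it voices to [b]. /t/ is a voiceless stop between vowels /u/ and /o/, so it voices to [d]. /p/ is a voiceless stop between vowels /o/ and /i/, so it voices to [b]. /aeputopiiz/ → aebudobiiz.
Rule 3 (intervocalic spirantization): /b/ is a stop between vowels /e/ and /u/, so it spirantizes to the fricative [v]. /d/ is a stop between vowels /u/ and /o/, so it spirantizes to the fricative [z]. /b/ is a stop between vowels /o/ and /i/, so it spirantizes to the fricative [v]. /aebudobiiz/ → aevuzoviiz.
Rule 4 (final a-epenthesis): the form ends in the consonant /z/, so [a] is inserted word-finally. /aevuzoviiz/ → aevuzoviiza.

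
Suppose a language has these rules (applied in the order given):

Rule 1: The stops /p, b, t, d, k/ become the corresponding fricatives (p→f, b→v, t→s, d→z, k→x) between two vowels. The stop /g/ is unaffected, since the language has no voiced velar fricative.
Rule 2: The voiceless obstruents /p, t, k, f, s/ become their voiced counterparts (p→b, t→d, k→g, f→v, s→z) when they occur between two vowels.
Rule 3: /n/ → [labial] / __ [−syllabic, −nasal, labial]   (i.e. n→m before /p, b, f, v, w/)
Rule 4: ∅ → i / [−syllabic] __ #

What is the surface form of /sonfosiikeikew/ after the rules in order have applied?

somfoziixeixewi

Rule 1 (intervocalic spirantization): /k/ is a stop between vowels /i/ and /e/, so it spirantizes to the fricative [x]. /k/ is a stop between vowels /i/ and /e/, so it spirantizes to the fricative [x]. /sonfosiikeikew/ → sonfosiixeixew.
Rule 2 (intervocalic voicing): /s/ is a voiceless obstruent between vowels /o/ and /i/, so it voices to [z]. /sonfosiixeixew/ → sonfoziixeixew.
Rule 3 (nasal place assimilation): /n/ precedes the labial consonant /f/, so it assimilates in place to [m]. /sonfoziixeixew/ → somfoziixeixew.
Rule 4 (final i-epenthesis): the form ends in the consonant /w/, so [i] is inserted word-finally. /somfoziixeixew/ → somfoziixeixewi.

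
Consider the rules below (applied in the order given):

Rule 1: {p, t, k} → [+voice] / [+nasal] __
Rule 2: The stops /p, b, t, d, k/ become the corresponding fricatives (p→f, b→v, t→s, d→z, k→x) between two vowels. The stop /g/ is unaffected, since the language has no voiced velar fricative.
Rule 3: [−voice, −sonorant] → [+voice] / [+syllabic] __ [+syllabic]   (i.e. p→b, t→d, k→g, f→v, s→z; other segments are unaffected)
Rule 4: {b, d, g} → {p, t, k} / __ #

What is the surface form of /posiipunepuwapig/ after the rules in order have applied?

poziivunevuwavik

Rule 1 (post-nasal voicing): no segment meets the environment; /posiipunepuwapig/ is unchanged.
Rule 2 (intervocalic spirantization): /p/ is a stop between vowels /i/ and /u/, so it spirantizes to the fricative [f]. /p/ is a stop between vowels /e/ and /u/, so it spirantizes to the fricative [f]. /p/ is a stop between vowels /a/ and /i/, so it spirantizes to the fricative [f]. /posiipunepuwapig/ → posiifunefuwafig.
Rule 3 (intervocalic voicing): /s/ is a voiceless obstruent between vowels /o/ and /i/, so it voices to [z]. /f/ is a voiceless obstruent between vowels /i/ and /u/, so it voices to [v]. /f/ is a voiceless obstruent between vowels /e/ and /u/, so it voices to [v]. /f/ is a voiceless obstruent between vowels /a/ and /i/, so it voices to [v]. /posiifunefuwafig/ → poziivunevuwavig.
Rule 4 (final devoicing): /g/ is a voiced stop in word-final position, so it devoices to [k]. /poziivunevuwavig/ → poziivunevuwavik.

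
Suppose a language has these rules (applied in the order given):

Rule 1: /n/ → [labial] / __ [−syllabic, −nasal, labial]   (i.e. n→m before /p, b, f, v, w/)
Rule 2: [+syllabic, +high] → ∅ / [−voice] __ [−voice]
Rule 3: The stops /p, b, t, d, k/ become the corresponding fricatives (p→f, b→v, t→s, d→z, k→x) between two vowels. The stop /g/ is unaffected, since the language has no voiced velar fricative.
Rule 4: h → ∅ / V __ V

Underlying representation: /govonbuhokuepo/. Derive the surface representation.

govombuoxuefo

Rule 1 (nasal place assimilation): /n/ precedes the labial consonant /b/, so it assimilates in place to [m]. /govonbuhokuepo/ → govombuhokuepo.
Rule 2 (high vowel syncope): no segment meets the environment; /govombuhokuepo/ is unchanged.
Rule 3 (intervocalic spirantization): /k/ is a stop between vowels /o/ and /u/, so it spirantizes to the fricative [x]. /p/ is a stop between vowels /e/ and /o/, so it spirantizes to the fricative [f]. /govombuhokuepo/ → govombuhoxuefo.
Rule 4 (intervocalic h-deletion): /h/ occurs between vowels /u/ and /o/, so it deletes. /govombuhoxuefo/ → govombuoxuefo.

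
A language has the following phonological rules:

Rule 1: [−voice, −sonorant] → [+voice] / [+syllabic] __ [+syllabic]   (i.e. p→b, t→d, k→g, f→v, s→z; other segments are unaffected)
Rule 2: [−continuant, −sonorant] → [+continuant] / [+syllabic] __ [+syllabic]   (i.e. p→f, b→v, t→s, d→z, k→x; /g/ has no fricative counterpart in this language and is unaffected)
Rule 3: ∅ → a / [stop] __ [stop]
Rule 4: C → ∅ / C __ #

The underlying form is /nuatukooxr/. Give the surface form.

Rule 1 (intervocalic voicing): /t/ is a voiceless obstruent between vowels /a/ and /u/, so it voices to [d]. /k/ is a voiceless obstruent between vowels /u/ and /o/, so it voices to [g]. /nuatukooxr/ → nuadugooxr.
Rule 2 (intervocalic spirantization): /d/ is a stop between vowels /a/ and /u/, so it spirantizes to the fricative [z]. /nuadugooxr/ → nuazugooxr.
Rule 3 (stop-cluster a-epenthesis): no segment meets the environment; /nuazugooxr/ is unchanged.
Rule 4 (final cluster simplification): /r/ is the second consonant of a word-final cluster /xr/, so it deletes. /nuazugooxr/ → nuazugoox.

nuazugoox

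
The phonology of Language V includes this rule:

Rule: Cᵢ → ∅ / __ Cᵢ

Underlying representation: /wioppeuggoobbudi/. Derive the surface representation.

wiopeugoobudi

/pp/ is a geminate; the first /p/ deletes.
/gg/ is a geminate; the first /g/ deletes.
/bb/ is a geminate; the first /b/ deletes.
Surface form: [wiopeugoobudi].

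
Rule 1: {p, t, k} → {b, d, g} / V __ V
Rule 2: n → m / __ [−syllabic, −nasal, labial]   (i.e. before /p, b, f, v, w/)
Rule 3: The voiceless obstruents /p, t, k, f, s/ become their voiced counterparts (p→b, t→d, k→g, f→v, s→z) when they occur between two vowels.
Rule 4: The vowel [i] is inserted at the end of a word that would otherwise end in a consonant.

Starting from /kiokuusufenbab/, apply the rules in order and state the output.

Rule 1 (intervocalic voicing): /k/ is a voiceless stop between vowels /o/ and /u/, so it voices to [g]. /kiokuusufenbab/ → kioguusufenbab.
Rule 2 (nasal place assimilation): /n/ precedes the labial consonant /b/, so it assimilates in place to [m]. /kioguusufenbab/ → kioguusufembab.
Rule 3 (intervocalic voicing): /s/ is a voiceless obstruent between vowels /u/ and /u/, so it voices to [z]. /f/ is a voiceless obstruent between vowels /u/ and /e/, so it voices to [v]. /kioguusufembab/ → kioguuzuvembab.
Rule 4 (final i-epenthesis): the form ends in the consonant /b/, so [i] is inserted word-finally. /kioguuzuvembab/ → kioguuzuvembabi.

kioguuzuvembabi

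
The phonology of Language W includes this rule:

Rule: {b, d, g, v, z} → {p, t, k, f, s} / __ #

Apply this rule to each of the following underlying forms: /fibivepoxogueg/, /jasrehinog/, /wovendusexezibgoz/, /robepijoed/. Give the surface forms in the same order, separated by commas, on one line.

fibivepoxoguek, jasrehinok, wovendusexezibgos, robepijoet

/fibivepoxogueg/: /g/ is a voiced obstruent in word-final position, so it devoices to [k]. → [fibivepoxoguek].
/jasrehinog/: /g/ is a voiced obstruent in word-final position, so it devoices to [k]. → [jasrehinok].
/wovendusexezibgoz/: /z/ is a voiced obstruent in word-final position, so it devoices to [s]. → [wovendusexezibgos].
/robepijoed/: /d/ is a voiced obstruent in word-final position, so it devoices to [t]. → [robepijoet].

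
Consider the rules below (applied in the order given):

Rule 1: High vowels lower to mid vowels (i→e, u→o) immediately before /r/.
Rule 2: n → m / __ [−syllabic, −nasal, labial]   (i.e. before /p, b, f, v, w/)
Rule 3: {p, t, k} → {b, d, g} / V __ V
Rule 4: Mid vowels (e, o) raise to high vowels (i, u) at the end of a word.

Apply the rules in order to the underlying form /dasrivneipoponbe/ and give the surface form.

Rule 1 (pre-rhotic lowering): no segment meets the environment; /dasrivneipoponbe/ is unchanged.
Rule 2 (nasal place assimilation): /n/ precedes the labial consonant /b/, so it assimilates in place to [m]. /dasrivneipoponbe/ → dasrivneipopombe.
Rule 3 (intervocalic voicing): /p/ is a voiceless stop between vowels /i/ and /o/, so it voices to [b]. /p/ is a voiceless stop between vowels /o/ and /o/, so it voices to [b]. /dasrivneipopombe/ → dasrivneibobombe.
Rule 4 (final vowel raising): /e/ is a mid vowel in word-final position, so it raises to [i]. /dasrivneibobombe/ → dasrivneibobombi.

dasrivneibobombi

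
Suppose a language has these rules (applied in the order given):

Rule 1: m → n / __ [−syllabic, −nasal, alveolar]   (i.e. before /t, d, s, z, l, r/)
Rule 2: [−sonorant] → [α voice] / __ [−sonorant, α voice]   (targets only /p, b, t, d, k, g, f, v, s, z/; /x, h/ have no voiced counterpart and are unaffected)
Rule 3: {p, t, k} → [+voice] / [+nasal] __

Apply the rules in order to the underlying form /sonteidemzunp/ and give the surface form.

sondeidenzunb

Rule 1 (nasal place assimilation): /m/ precedes the alveolar consonant /z/, so it assimilates in place to [n]. /sonteidemzunp/ → sonteidenzunp.
Rule 2 (regressive voicing assimilation): no segment meets the environment; /sonteidenzunp/ is unchanged.
Rule 3 (post-nasal voicing): /t/ is a voiceless stop immediately after the nasal /n/, so it voices to [d]. /p/ is a voiceless stop immediately after the nasal /n/, so it voices to [b]. /sonteidenzunp/ → sondeidenzunb.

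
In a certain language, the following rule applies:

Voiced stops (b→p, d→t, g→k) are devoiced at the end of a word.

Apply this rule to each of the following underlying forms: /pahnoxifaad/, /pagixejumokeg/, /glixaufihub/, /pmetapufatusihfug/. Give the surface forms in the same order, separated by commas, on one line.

pahnoxifaat, pagixejumokek, glixaufihup, pmetapufatusihfuk

/pahnoxifaad/: /d/ is a voiced stop in word-final position, so it devoices to [t]. → [pahnoxifaat].
/pagixejumokeg/: /g/ is a voiced stop in word-final position, so it devoices to [k]. → [pagixejumokek].
/glixaufihub/: /b/ is a voiced stop in word-final position, so it devoices to [p]. → [glixaufihup].
/pmetapufatusihfug/: /g/ is a voiced stop in word-final position, so it devoices to [k]. → [pmetapufatusihfuk].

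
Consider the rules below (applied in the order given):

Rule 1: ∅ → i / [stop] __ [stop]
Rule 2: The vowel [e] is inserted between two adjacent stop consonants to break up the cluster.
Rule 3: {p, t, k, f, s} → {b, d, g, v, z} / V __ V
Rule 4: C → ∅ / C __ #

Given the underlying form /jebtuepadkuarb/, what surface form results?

jebiduebadiguar

Rule 1 (stop-cluster i-epenthesis): /b/ and /t/ form a stop–stop cluster, so [i] is inserted between them. /d/ and /k/ form a stop–stop cluster, so [i] is inserted between them. /jebtuepadkuarb/ → jebituepadikuarb.
Rule 2 (stop-cluster e-epenthesis): no segment meets the environment; /jebituepadikuarb/ is unchanged.
Rule 3 (intervocalic voicing): /t/ is a voiceless obstruent between vowels /i/ and /u/, so it voices to [d]. /p/ is a voiceless obstruent between vowels /e/ and /a/, so it voices to [b]. /k/ is a voiceless obstruent between vowels /i/ and /u/, so it voices to [g]. /jebituepadikuarb/ → jebiduebadiguarb.
Rule 4 (final cluster simplification): /b/ is the second consonant of a word-final cluster /rb/, so it deletes. /jebiduebadiguarb/ → jebiduebadiguar.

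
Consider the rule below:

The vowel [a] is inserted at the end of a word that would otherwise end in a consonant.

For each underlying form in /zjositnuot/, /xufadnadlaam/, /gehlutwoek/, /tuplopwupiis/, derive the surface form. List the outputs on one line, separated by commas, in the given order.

/zjositnuot/: the form ends in the consonant /t/, so [a] is inserted word-finally. → [zjositnuota].
/xufadnadlaam/: the form ends in the consonant /m/, so [a] is inserted word-finally. → [xufadnadlaama].
/gehlutwoek/: the form ends in the consonant /k/, so [a] is inserted word-finally. → [gehlutwoeka].
/tuplopwupiis/: the form ends in the consonant /s/, so [a] is inserted word-finally. → [tuplopwupiisa].

zjositnuota, xufadnadlaama, gehlutwoeka, tuplopwupiisa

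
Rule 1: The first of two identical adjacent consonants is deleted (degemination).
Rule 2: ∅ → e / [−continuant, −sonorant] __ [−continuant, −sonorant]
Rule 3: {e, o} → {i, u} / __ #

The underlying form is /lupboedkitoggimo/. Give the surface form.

lupeboedekitogimu

Rule 1 (degemination): /gg/ is a geminate; the first /g/ deletes. /lupboedkitoggimo/ → lupboedkitogimo.
Rule 2 (stop-cluster e-epenthesis): /p/ and /b/ form a stop–stop cluster, so [e] is inserted between them. /d/ and /k/ form a stop–stop cluster, so [e] is inserted between them. /lupboedkitogimo/ → lupeboedekitogimo.
Rule 3 (final vowel raising): /o/ is a mid vowel in word-final position, so it raises to [u]. /lupeboedekitogimo/ → lupeboedekitogimu.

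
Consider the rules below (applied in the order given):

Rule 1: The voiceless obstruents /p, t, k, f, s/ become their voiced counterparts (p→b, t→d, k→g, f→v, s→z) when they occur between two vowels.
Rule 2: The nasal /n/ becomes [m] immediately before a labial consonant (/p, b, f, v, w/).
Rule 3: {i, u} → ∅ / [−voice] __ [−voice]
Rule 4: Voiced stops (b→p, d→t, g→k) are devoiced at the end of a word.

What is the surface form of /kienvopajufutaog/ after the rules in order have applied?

Rule 1 (intervocalic voicing): /p/ is a voiceless obstruent between vowels /o/ and /a/, so it voices to [b]. /f/ is a voiceless obstruent between vowels /u/ and /u/, so it voices to [v]. /t/ is a voiceless obstruent between vowels /u/ and /a/, so it voices to [d]. /kienvopajufutaog/ → kienvobajuvudaog.
Rule 2 (nasal place assimilation): /n/ precedes the labial consonant /v/, so it assimilates in place to [m]. /kienvobajuvudaog/ → kiemvobajuvudaog.
Rule 3 (high vowel syncope): no segment meets the environment; /kiemvobajuvudaog/ is unchanged.
Rule 4 (final devoicing): /g/ is a voiced stop in word-final position, so it devoices to [k]. /kiemvobajuvudaog/ → kiemvobajuvudaok.

kiemvobajuvudaok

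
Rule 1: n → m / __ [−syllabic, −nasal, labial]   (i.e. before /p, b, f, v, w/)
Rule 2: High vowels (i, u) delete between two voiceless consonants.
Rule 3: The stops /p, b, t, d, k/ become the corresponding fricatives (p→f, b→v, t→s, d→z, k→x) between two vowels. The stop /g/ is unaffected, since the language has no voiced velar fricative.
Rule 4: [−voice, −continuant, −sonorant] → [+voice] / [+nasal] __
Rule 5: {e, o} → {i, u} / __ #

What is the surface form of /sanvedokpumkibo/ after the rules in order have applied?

Rule 1 (nasal place assimilation): /n/ precedes the labial consonant /v/, so it assimilates in place to [m]. /sanvedokpumkibo/ → samvedokpumkibo.
Rule 2 (high vowel syncope): no segment meets the environment; /samvedokpumkibo/ is unchanged.
Rule 3 (intervocalic spirantization): /d/ is a stop between vowels /e/ and /o/, so it spirantizes to the fricative [z]. /b/ is a stop between vowels /i/ and /o/, so it spirantizes to the fricative [v]. /samvedokpumkibo/ → samvezokpumkivo.
Rule 4 (post-nasal voicing): /k/ is a voiceless stop immediately after the nasal /m/, so it voices to [g]. /samvezokpumkivo/ → samvezokpumgivo.
Rule 5 (final vowel raising): /o/ is a mid vowel in word-final position, so it raises to [u]. /samvezokpumgivo/ → samvezokpumgivu.

samvezokpumgivu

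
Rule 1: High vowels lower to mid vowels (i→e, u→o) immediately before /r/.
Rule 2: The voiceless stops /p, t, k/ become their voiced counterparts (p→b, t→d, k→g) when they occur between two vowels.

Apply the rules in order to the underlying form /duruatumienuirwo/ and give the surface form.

doruadumienuerwo

Rule 1 (pre-rhotic lowering): /u/ is a high vowel immediately before /r/, so it lowers to [o]. /i/ is a high vowel immediately before /r/, so it lowers to [e]. /duruatumienuirwo/ → doruatumienuerwo.
Rule 2 (intervocalic voicing): /t/ is a voiceless stop between vowels /a/ and /u/, so it voices to [d]. /doruatumienuerwo/ → doruadumienuerwo.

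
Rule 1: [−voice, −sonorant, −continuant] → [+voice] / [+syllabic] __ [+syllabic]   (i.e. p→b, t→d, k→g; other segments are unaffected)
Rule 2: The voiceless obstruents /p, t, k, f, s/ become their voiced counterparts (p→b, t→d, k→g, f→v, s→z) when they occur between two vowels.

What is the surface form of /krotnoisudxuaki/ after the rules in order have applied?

krotnoizudxuagi

Rule 1 (intervocalic voicing): /k/ is a voiceless stop between vowels /a/ and /i/, so it voices to [g]. /krotnoisudxuaki/ → krotnoisudxuagi.
Rule 2 (intervocalic voicing): /s/ is a voiceless obstruent between vowels /i/ and /u/, so it voices to [z]. /krotnoisudxuagi/ → krotnoizudxuagi.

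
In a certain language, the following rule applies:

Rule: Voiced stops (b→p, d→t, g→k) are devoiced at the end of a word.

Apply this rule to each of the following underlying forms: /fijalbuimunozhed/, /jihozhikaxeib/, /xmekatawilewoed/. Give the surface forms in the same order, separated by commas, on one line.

/fijalbuimunozhed/: /d/ is a voiced stop in word-final position, so it devoices to [t]. → [fijalbuimunozhet].
/jihozhikaxeib/: /b/ is a voiced stop in word-final position, so it devoices to [p]. → [jihozhikaxeip].
/xmekatawilewoed/: /d/ is a voiced stop in word-final position, so it devoices to [t]. → [xmekatawilewoet].

fijalbuimunozhet, jihozhikaxeip, xmekatawilewoet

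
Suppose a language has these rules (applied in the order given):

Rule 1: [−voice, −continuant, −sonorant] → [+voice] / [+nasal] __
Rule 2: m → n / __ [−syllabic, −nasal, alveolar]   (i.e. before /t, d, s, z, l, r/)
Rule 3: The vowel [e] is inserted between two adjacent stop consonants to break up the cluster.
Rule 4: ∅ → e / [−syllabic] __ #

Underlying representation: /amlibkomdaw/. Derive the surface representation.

Rule 1 (post-nasal voicing): no segment meets the environment; /amlibkomdaw/ is unchanged.
Rule 2 (nasal place assimilation): /m/ precedes the alveolar consonant /l/, so it assimilates in place to [n]. /m/ precedes the alveolar consonant /d/, so it assimilates in place to [n]. /amlibkomdaw/ → anlibkondaw.
Rule 3 (stop-cluster e-epenthesis): /b/ and /k/ form a stop–stop cluster, so [e] is inserted between them. /anlibkondaw/ → anlibekondaw.
Rule 4 (final e-epenthesis): the form ends in the consonant /w/, so [e] is inserted word-finally. /anlibekondaw/ → anlibekondawe.

anlibekondawe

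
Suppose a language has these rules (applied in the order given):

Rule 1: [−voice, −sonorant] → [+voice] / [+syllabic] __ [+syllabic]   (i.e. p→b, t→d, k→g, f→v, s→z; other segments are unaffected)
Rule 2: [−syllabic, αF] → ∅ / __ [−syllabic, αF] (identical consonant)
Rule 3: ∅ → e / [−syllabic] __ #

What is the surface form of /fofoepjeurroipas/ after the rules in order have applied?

Rule 1 (intervocalic voicing): /f/ is a voiceless obstruent between vowels /o/ and /o/, so it voices to [v]. /p/ is a voiceless obstruent between vowels /i/ and /a/, so it voices to [b]. /fofoepjeurroipas/ → fovoepjeurroibas.
Rule 2 (degemination): /rr/ is a geminate; the first /r/ deletes. /fovoepjeurroibas/ → fovoepjeuroibas.
Rule 3 (final e-epenthesis): the form ends in the consonant /s/, so [e] is inserted word-finally. /fovoepjeuroibas/ → fovoepjeuroibase.

fovoepjeuroibase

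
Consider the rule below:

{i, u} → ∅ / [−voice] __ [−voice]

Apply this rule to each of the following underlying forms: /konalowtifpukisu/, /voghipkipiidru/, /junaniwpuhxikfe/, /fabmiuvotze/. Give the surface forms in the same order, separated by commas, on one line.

konalowtfpksu, voghpkpiidru, junaniwphxkfe, fabmiuvotze

/konalowtifpukisu/: /i/ is a high vowel flanked by voiceless consonants /t/ and /f/, so it deletes. /u/ is a high vowel flanked by voiceless consonants /p/ and /k/, so it deletes. /i/ is a high vowel flanked by voiceless consonants /k/ and /s/, so it deletes. → [konalowtfpksu].
/voghipkipiidru/: /i/ is a high vowel flanked by voiceless consonants /h/ and /p/, so it deletes. /i/ is a high vowel flanked by voiceless consonants /k/ and /p/, so it deletes. → [voghpkpiidru].
/junaniwpuhxikfe/: /u/ is a high vowel flanked by voiceless consonants /p/ and /h/, so it deletes. /i/ is a high vowel flanked by voiceless consonants /x/ and /k/, so it deletes. → [junaniwphxkfe].
/fabmiuvotze/: the rule's environment is not met; surfaces unchanged as [fabmiuvotze].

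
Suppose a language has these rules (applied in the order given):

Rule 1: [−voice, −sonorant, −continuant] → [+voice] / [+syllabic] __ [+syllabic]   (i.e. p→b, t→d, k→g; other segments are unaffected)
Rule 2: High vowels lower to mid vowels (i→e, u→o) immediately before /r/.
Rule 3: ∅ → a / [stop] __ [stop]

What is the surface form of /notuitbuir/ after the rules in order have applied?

noduitabuer

Rule 1 (intervocalic voicing): /t/ is a voiceless stop between vowels /o/ and /u/, so it voices to [d]. /notuitbuir/ → noduitbuir.
Rule 2 (pre-rhotic lowering): /i/ is a high vowel immediately before /r/, so it lowers to [e]. /noduitbuir/ → noduitbuer.
Rule 3 (stop-cluster a-epenthesis): /t/ and /b/ form a stop–stop cluster, so [a] is inserted between them. /noduitbuer/ → noduitabuer.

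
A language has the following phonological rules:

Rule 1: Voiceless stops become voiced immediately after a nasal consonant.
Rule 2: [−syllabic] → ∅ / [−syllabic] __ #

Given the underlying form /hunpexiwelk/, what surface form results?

hunbexiwel

Rule 1 (post-nasal voicing): /p/ is a voiceless stop immediately after the nasal /n/, so it voices to [b]. /hunpexiwelk/ → hunbexiwelk.
Rule 2 (final cluster simplification): /k/ is the second consonant of a word-final cluster /lk/, so it deletes. /hunbexiwelk/ → hunbexiwel.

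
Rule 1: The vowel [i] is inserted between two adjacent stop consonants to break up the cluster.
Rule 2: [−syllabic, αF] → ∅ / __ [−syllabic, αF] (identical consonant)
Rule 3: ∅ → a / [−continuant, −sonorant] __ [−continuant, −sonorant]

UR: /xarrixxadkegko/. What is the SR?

xarixadikegiko

Rule 1 (stop-cluster i-epenthesis): /d/ and /k/ form a stop–stop cluster, so [i] is inserted between them. /g/ and /k/ form a stop–stop cluster, so [i] is inserted between them. /xarrixxadkegko/ → xarrixxadikegiko.
Rule 2 (degemination): /rr/ is a geminate; the first /r/ deletes. /xx/ is a geminate; the first /x/ deletes. /xarrixxadikegiko/ → xarixadikegiko.
Rule 3 (stop-cluster a-epenthesis): no segment meets the environment; /xarixadikegiko/ is unchanged.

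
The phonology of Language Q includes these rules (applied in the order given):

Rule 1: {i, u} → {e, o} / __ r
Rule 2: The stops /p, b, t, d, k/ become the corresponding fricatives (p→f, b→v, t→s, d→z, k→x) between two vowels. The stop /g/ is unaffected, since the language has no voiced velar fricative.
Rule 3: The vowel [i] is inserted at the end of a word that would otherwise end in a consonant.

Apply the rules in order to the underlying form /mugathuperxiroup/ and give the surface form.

mugathuferxeroupi

Rule 1 (pre-rhotic lowering): /i/ is a high vowel immediately before /r/, so it lowers to [e]. /mugathuperxiroup/ → mugathuperxeroup.
Rule 2 (intervocalic spirantization): /p/ is a stop between vowels /u/ and /e/, so it spirantizes to the fricative [f]. /mugathuperxeroup/ → mugathuferxeroup.
Rule 3 (final i-epenthesis): the form ends in the consonant /p/, so [i] is inserted word-finally. /mugathuferxeroup/ → mugathuferxeroupi.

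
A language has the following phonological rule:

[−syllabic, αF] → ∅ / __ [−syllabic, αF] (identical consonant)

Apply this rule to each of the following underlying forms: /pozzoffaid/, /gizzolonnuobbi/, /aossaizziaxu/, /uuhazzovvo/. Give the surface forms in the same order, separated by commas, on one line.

pozofaid, gizolonuobi, aosaiziaxu, uuhazovo

/pozzoffaid/: /zz/ is a geminate; the first /z/ deletes. /ff/ is a geminate; the first /f/ deletes. → [pozofaid].
/gizzolonnuobbi/: /zz/ is a geminate; the first /z/ deletes. /nn/ is a geminate; the first /n/ deletes. /bb/ is a geminate; the first /b/ deletes. → [gizolonuobi].
/aossaizziaxu/: /ss/ is a geminate; the first /s/ deletes. /zz/ is a geminate; the first /z/ deletes. → [aosaiziaxu].
/uuhazzovvo/: /zz/ is a geminate; the first /z/ deletes. /vv/ is a geminate; the first /v/ deletes. → [uuhazovo].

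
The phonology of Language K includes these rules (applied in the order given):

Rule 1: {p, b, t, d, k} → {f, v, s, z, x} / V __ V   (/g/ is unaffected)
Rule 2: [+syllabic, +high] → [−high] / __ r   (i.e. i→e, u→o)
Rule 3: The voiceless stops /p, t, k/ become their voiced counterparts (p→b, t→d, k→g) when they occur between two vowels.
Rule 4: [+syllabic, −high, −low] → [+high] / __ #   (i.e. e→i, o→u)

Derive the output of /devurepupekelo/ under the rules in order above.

devorefufexelu

Rule 1 (intervocalic spirantization): /p/ is a stop between vowels /e/ and /u/, so it spirantizes to the fricative [f]. /p/ is a stop between vowels /u/ and /e/, so it spirantizes to the fricative [f]. /k/ is a stop between vowels /e/ and /e/, so it spirantizes to the fricative [x]. /devurepupekelo/ → devurefufexelo.
Rule 2 (pre-rhotic lowering): /u/ is a high vowel immediately before /r/, so it lowers to [o]. /devurefufexelo/ → devorefufexelo.
Rule 3 (intervocalic voicing): no segment meets the environment; /devorefufexelo/ is unchanged.
Rule 4 (final vowel raising): /o/ is a mid vowel in word-final position, so it raises to [u]. /devorefufexelo/ → devorefufexelu.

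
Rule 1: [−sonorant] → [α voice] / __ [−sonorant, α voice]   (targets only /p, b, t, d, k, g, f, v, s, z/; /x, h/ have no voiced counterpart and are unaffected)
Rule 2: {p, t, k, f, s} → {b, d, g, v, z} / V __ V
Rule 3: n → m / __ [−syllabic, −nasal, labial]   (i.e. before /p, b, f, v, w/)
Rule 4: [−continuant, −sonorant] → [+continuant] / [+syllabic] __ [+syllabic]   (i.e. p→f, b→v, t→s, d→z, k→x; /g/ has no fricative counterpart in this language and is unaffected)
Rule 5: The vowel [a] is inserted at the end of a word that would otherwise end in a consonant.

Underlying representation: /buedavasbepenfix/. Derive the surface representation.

buezavazbevemfixa

Rule 1 (regressive voicing assimilation): /s/ precedes the voiced obstruent /b/, so it voices to [z] by assimilation. /buedavasbepenfix/ → buedavazbepenfix.
Rule 2 (intervocalic voicing): /p/ is a voiceless obstruent between vowels /e/ and /e/, so it voices to [b]. /buedavazbepenfix/ → buedavazbebenfix.
Rule 3 (nasal place assimilation): /n/ precedes the labial consonant /f/, so it assimilates in place to [m]. /buedavazbebenfix/ → buedavazbebemfix.
Rule 4 (intervocalic spirantization): /d/ is a stop between vowels /e/ and /a/, so it spirantizes to the fricative [z]. /b/ is a stop between vowels /e/ and /e/, so it spirantizes to the fricative [v]. /buedavazbebemfix/ → buezavazbevemfix.
Rule 5 (final a-epenthesis): the form ends in the consonant /x/, so [a] is inserted word-finally. /buezavazbevemfix/ → buezavazbevemfixa.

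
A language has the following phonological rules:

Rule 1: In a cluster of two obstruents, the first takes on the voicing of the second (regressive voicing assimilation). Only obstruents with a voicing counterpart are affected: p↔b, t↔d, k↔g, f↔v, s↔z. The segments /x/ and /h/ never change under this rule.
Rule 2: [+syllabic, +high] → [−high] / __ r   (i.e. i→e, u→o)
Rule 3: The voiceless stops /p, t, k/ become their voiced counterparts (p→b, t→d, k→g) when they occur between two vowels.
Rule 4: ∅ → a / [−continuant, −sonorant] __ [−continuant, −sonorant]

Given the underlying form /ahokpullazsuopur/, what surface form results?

ahokapullassuobor

Rule 1 (regressive voicing assimilation): /z/ precedes the voiceless obstruent /s/, so it devoices to [s] by assimilation. /ahokpullazsuopur/ → ahokpullassuopur.
Rule 2 (pre-rhotic lowering): /u/ is a high vowel immediately before /r/, so it lowers to [o]. /ahokpullassuopur/ → ahokpullassuopor.
Rule 3 (intervocalic voicing): /p/ is a voiceless stop between vowels /o/ and /o/, so it voices to [b]. /ahokpullassuopor/ → ahokpullassuobor.
Rule 4 (stop-cluster a-epenthesis): /k/ and /p/ form a stop–stop cluster, so [a] is inserted between them. /ahokpullassuobor/ → ahokapullassuobor.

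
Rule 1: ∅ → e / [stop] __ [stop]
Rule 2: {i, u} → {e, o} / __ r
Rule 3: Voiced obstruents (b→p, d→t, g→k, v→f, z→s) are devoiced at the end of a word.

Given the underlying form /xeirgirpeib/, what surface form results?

Rule 1 (stop-cluster e-epenthesis): no segment meets the environment; /xeirgirpeib/ is unchanged.
Rule 2 (pre-rhotic lowering): /i/ is a high vowel immediately before /r/, so it lowers to [e]. /i/ is a high vowel immediately before /r/, so it lowers to [e]. /xeirgirpeib/ → xeergerpeib.
Rule 3 (final devoicing): /b/ is a voiced obstruent in word-final position, so it devoices to [p]. /xeergerpeib/ → xeergerpeip.

xeergerpeip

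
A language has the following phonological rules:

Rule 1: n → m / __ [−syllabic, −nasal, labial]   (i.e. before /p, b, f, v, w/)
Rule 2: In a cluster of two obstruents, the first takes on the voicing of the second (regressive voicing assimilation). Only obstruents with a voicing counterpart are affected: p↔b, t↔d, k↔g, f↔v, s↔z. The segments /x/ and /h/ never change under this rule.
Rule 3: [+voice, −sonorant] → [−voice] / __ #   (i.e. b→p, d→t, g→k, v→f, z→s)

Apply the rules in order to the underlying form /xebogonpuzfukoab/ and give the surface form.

Rule 1 (nasal place assimilation): /n/ precedes the labial consonant /p/, so it assimilates in place to [m]. /xebogonpuzfukoab/ → xebogompuzfukoab.
Rule 2 (regressive voicing assimilation): /z/ precedes the voiceless obstruent /f/, so it devoices to [s] by assimilation. /xebogompuzfukoab/ → xebogompusfukoab.
Rule 3 (final devoicing): /b/ is a voiced obstruent in word-final position, so it devoices to [p]. /xebogompusfukoab/ → xebogompusfukoap.

xebogompusfukoap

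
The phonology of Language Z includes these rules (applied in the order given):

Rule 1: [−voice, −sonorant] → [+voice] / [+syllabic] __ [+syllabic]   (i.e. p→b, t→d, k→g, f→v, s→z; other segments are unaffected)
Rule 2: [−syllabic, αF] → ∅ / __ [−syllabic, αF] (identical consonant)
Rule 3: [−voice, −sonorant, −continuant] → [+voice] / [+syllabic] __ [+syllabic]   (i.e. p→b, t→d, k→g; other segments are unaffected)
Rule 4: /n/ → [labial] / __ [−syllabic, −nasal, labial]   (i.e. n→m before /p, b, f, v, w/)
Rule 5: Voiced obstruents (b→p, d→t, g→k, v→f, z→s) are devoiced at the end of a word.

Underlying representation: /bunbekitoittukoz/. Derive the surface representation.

bumbegidoidugos

Rule 1 (intervocalic voicing): /k/ is a voiceless obstruent between vowels /e/ and /i/, so it voices to [g]. /t/ is a voiceless obstruent between vowels /i/ and /o/, so it voices to [d]. /k/ is a voiceless obstruent between vowels /u/ and /o/, so it voices to [g]. /bunbekitoittukoz/ → bunbegidoittugoz.
Rule 2 (degemination): /tt/ is a geminate; the first /t/ deletes. /bunbegidoittugoz/ → bunbegidoitugoz.
Rule 3 (intervocalic voicing): /t/ is a voiceless stop between vowels /i/ and /u/, so it voices to [d]. /bunbegidoitugoz/ → bunbegidoidugoz.
Rule 4 (nasal place assimilation): /n/ precedes the labial consonant /b/, so it assimilates in place to [m]. /bunbegidoidugoz/ → bumbegidoidugoz.
Rule 5 (final devoicing): /z/ is a voiced obstruent in word-final position, so it devoices to [s]. /bumbegidoidugoz/ → bumbegidoidugos.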